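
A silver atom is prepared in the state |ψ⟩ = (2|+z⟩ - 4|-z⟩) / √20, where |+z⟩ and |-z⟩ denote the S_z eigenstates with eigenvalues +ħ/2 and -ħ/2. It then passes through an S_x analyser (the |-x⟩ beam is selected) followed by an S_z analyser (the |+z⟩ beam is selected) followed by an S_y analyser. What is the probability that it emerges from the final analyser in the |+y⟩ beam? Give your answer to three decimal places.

0.225

First analyser (S_x): P(|-x⟩) = |⟨-x|ψ⟩|² = 36/40.
After stage 1 the state is |-x⟩; P(|+z⟩) = |⟨+z|-x⟩|² = 1/2.
After stage 2 the state is |+z⟩; P(|+y⟩) = |⟨+y|+z⟩|² = 1/2.
Joint probability = 36/40 × 1/2 × 1/2 = 0.225.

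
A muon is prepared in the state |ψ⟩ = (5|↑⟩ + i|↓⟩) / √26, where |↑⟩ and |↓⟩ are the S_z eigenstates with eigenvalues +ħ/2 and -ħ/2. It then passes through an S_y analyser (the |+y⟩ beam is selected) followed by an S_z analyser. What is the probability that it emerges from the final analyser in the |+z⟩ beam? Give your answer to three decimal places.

0.346

First analyser (S_y): P(|+y⟩) = |⟨+y|ψ⟩|² = 36/52.
After stage 1 the state is |+y⟩; P(|+z⟩) = |⟨+z|+y⟩|² = 1/2.
Joint probability = 36/52 × 1/2 = 0.346.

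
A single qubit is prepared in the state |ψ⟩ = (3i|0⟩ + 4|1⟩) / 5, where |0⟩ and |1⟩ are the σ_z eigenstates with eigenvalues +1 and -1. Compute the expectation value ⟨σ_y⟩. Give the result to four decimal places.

⟨σ_y⟩ = 2 Im(a* b)/(|a|²+|b|²) with a = 3i, b = 4.
a* b = -12i, so ⟨σ_y⟩ = -24/25.

-0.9600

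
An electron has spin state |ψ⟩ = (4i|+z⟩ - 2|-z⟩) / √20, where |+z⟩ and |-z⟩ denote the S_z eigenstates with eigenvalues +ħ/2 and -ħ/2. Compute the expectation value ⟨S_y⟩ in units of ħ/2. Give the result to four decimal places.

⟨σ_y⟩ = 2 Im(a* b)/(|a|²+|b|²) with a = 4i, b = -2.
a* b = 8i, so ⟨σ_y⟩ = 16/20.
⟨S_y⟩ = (ħ/2)·⟨σ_y⟩.

0.8000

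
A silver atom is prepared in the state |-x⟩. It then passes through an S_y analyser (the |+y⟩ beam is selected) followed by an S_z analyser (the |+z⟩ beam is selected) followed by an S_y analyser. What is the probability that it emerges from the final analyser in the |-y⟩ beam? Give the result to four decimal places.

0.1250

First analyser (S_y): from |-x⟩, P(|+y⟩) = 1/2.
After stage 1 the state is |+y⟩; P(|+z⟩) = |⟨+z|+y⟩|² = 1/2.
After stage 2 the state is |+z⟩; P(|-y⟩) = |⟨-y|+z⟩|² = 1/2.
Joint probability = 1/2 × 1/2 × 1/2 = 0.1250.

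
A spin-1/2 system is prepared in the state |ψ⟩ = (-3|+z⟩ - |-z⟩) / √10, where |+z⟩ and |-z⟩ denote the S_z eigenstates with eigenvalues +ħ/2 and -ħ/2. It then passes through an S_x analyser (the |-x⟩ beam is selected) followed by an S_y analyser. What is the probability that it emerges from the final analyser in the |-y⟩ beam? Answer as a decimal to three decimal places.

First analyser (S_x): P(|-x⟩) = |⟨-x|ψ⟩|² = 4/20.
After stage 1 the state is |-x⟩; P(|-y⟩) = |⟨-y|-x⟩|² = 1/2.
Joint probability = 4/20 × 1/2 = 0.100.

0.100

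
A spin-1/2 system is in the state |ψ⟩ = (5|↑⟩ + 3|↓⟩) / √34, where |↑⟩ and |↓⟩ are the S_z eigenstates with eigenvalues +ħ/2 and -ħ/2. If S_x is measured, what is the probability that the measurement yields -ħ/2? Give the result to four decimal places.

|-x⟩ = (|↑⟩ - |↓⟩)/√2, so ⟨-x|ψ⟩ = (2) / (√2·√34).
P = |2|² / 68 = 4/68.

0.0588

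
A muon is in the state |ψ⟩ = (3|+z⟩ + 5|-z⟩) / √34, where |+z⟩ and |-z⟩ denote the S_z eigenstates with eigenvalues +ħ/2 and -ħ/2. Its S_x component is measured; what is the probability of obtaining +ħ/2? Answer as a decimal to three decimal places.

0.941

|+x⟩ = (|+z⟩ + |-z⟩)/√2, so ⟨+x|ψ⟩ = (8) / (√2·√34).
P = |8|² / 68 = 64/68.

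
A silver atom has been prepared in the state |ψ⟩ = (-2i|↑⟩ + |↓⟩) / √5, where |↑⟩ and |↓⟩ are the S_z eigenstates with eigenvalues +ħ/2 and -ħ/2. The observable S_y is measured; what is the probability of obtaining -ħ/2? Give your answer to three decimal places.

0.100

|-y⟩ = (|↑⟩ - i|↓⟩)/√2, so ⟨-y|ψ⟩ = (-i) / (√2·√5).
P = |-i|² / 10 = 1/10.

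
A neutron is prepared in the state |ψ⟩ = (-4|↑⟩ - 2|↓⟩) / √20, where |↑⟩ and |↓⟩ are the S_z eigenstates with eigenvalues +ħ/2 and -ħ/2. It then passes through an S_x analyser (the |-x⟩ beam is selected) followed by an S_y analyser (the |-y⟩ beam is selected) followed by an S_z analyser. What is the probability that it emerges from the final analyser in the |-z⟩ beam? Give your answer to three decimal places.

First analyser (S_x): P(|-x⟩) = |⟨-x|ψ⟩|² = 4/40.
After stage 1 the state is |-x⟩; P(|-y⟩) = |⟨-y|-x⟩|² = 1/2.
After stage 2 the state is |-y⟩; P(|-z⟩) = |⟨-z|-y⟩|² = 1/2.
Joint probability = 4/40 × 1/2 × 1/2 = 0.025.

0.025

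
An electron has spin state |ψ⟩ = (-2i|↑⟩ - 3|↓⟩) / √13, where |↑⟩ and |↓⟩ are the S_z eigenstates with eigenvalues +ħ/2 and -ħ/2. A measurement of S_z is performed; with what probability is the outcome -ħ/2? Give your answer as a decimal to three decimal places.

0.692

The -ħ/2 outcome corresponds to |↓⟩. Its amplitude in |ψ⟩ is -3/√13.
P = |-3|² / 13 = 9/13.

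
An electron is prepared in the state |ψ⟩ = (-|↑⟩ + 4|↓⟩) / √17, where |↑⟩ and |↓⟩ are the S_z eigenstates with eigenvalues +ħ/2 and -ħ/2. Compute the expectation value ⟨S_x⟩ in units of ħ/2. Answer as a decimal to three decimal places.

-0.471

⟨σ_x⟩ = 2 Re(a* b)/(|a|²+|b|²) with a = -1, b = 4.
a* b = -4, so ⟨σ_x⟩ = -8/17.
⟨S_x⟩ = (ħ/2)·⟨σ_x⟩.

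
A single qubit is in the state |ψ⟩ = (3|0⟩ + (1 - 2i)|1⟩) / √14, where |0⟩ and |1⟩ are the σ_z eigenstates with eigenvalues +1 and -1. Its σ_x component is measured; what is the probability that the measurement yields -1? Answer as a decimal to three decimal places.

|-x⟩ = (|0⟩ - |1⟩)/√2, so ⟨-x|ψ⟩ = (2 + 2i) / (√2·√14).
P = |2 + 2i|² / 28 = 8/28.

0.286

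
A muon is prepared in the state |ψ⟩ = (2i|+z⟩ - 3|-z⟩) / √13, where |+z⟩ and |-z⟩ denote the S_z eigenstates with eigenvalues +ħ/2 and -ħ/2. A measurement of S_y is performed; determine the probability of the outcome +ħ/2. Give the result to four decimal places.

|+y⟩ = (|+z⟩ + i|-z⟩)/√2, so ⟨+y|ψ⟩ = (5i) / (√2·√13).
P = |5i|² / 26 = 25/26.

0.9615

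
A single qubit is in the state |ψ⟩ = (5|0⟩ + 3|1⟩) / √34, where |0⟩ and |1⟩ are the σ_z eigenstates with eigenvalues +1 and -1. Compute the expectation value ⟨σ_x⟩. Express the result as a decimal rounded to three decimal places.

0.882

⟨σ_x⟩ = 2 Re(a* b)/(|a|²+|b|²) with a = 5, b = 3.
a* b = 15, so ⟨σ_x⟩ = 30/34.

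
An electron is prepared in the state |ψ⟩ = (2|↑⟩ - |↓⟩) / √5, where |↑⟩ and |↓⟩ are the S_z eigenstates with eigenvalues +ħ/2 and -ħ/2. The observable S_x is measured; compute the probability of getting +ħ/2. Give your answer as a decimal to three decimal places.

0.100

|+x⟩ = (|↑⟩ + |↓⟩)/√2, so ⟨+x|ψ⟩ = (1) / (√2·√5).
P = |1|² / 10 = 1/10.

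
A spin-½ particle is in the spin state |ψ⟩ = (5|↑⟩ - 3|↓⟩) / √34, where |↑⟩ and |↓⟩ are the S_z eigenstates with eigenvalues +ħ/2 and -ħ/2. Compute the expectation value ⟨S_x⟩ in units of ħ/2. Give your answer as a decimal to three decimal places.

⟨σ_x⟩ = 2 Re(a* b)/(|a|²+|b|²) with a = 5, b = -3.
a* b = -15, so ⟨σ_x⟩ = -30/34.
⟨S_x⟩ = (ħ/2)·⟨σ_x⟩.

-0.882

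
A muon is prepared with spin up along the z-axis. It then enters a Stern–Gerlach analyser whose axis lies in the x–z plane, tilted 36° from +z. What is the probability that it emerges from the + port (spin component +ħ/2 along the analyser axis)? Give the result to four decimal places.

For spin-½, the probability of finding spin-up along an axis at angle θ to the initial spin direction is cos²(θ/2); spin-down is sin²(θ/2).
θ = 36°, so P = cos²(18°) ≈ 0.9045.

0.9045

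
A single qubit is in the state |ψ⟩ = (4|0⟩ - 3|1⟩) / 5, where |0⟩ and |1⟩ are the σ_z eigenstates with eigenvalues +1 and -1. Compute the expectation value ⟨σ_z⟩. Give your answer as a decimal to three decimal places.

⟨σ_z⟩ = |a|² - |b|² divided by |a|²+|b|², with a, b the |0⟩, |1⟩ amplitudes.
= (16 - 9)/25 = 7/25.

0.280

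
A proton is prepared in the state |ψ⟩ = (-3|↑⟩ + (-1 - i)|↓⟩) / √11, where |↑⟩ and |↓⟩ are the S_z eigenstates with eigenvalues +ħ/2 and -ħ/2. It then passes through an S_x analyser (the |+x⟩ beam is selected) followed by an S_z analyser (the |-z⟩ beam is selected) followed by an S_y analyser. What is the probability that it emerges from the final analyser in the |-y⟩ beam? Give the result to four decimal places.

0.1932

First analyser (S_x): P(|+x⟩) = |⟨+x|ψ⟩|² = 17/22.
After stage 1 the state is |+x⟩; P(|-z⟩) = |⟨-z|+x⟩|² = 1/2.
After stage 2 the state is |-z⟩; P(|-y⟩) = |⟨-y|-z⟩|² = 1/2.
Joint probability = 17/22 × 1/2 × 1/2 = 0.1932.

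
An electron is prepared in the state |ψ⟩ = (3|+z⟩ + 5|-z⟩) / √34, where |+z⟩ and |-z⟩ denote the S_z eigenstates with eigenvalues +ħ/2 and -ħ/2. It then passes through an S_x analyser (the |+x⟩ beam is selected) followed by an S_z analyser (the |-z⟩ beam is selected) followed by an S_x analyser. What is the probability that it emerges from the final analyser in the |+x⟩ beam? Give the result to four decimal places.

First analyser (S_x): P(|+x⟩) = |⟨+x|ψ⟩|² = 64/68.
After stage 1 the state is |+x⟩; P(|-z⟩) = |⟨-z|+x⟩|² = 1/2.
After stage 2 the state is |-z⟩; P(|+x⟩) = |⟨+x|-z⟩|² = 1/2.
Joint probability = 64/68 × 1/2 × 1/2 = 0.2353.

0.2353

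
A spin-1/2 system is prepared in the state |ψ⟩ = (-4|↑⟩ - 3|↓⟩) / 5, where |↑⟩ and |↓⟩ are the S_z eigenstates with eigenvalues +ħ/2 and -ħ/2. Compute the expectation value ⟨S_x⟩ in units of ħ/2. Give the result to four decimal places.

0.9600

⟨σ_x⟩ = 2 Re(a* b)/(|a|²+|b|²) with a = -4, b = -3.
a* b = 12, so ⟨σ_x⟩ = 24/25.
⟨S_x⟩ = (ħ/2)·⟨σ_x⟩.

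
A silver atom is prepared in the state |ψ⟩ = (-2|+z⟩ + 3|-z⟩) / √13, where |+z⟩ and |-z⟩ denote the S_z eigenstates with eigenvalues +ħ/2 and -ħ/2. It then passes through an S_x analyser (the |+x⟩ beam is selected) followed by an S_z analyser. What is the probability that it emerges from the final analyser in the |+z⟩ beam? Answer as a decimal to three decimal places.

First analyser (S_x): P(|+x⟩) = |⟨+x|ψ⟩|² = 1/26.
After stage 1 the state is |+x⟩; P(|+z⟩) = |⟨+z|+x⟩|² = 1/2.
Joint probability = 1/26 × 1/2 = 0.019.

0.019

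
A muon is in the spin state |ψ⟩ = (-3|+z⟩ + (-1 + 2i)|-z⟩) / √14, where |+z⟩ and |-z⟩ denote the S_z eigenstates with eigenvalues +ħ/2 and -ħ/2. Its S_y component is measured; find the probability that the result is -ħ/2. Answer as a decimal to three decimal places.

0.929

|-y⟩ = (|+z⟩ - i|-z⟩)/√2, so ⟨-y|ψ⟩ = (-5 - i) / (√2·√14).
P = |-5 - i|² / 28 = 26/28.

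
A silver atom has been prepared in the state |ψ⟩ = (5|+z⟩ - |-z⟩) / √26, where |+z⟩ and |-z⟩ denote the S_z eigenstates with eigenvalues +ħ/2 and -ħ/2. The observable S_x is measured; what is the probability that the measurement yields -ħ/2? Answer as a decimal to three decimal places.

0.692

|-x⟩ = (|+z⟩ - |-z⟩)/√2, so ⟨-x|ψ⟩ = (6) / (√2·√26).
P = |6|² / 52 = 36/52.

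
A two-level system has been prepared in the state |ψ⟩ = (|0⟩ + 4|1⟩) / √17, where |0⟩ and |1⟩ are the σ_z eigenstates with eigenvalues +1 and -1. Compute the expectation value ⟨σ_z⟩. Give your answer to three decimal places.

⟨σ_z⟩ = |a|² - |b|² divided by |a|²+|b|², with a, b the |0⟩, |1⟩ amplitudes.
= (1 - 16)/17 = -15/17.

-0.882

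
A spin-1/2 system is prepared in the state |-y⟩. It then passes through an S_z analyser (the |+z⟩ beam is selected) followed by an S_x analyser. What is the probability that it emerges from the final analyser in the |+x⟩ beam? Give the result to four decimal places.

First analyser (S_z): from |-y⟩, P(|+z⟩) = 1/2.
After stage 1 the state is |+z⟩; P(|+x⟩) = |⟨+x|+z⟩|² = 1/2.
Joint probability = 1/2 × 1/2 = 0.2500.

0.2500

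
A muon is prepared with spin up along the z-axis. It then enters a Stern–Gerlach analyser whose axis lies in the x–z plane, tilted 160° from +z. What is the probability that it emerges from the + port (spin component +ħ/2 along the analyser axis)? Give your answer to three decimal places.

0.030

For spin-½, the probability of finding spin-up along an axis at angle θ to the initial spin direction is cos²(θ/2); spin-down is sin²(θ/2).
θ = 160°, so P = cos²(80°) ≈ 0.030.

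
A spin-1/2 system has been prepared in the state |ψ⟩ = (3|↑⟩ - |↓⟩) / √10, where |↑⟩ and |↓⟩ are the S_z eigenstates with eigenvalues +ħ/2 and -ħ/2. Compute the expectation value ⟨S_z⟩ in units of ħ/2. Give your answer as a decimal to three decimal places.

0.800

⟨σ_z⟩ = |a|² - |b|² divided by |a|²+|b|², with a, b the |↑⟩, |↓⟩ amplitudes.
= (9 - 1)/10 = 8/10.
⟨S_z⟩ = (ħ/2)·⟨σ_z⟩.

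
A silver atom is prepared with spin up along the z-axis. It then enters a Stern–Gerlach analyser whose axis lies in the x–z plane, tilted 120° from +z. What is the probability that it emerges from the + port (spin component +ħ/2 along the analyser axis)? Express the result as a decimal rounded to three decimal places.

0.250

For spin-½, the probability of finding spin-up along an axis at angle θ to the initial spin direction is cos²(θ/2); spin-down is sin²(θ/2).
θ = 120°, so P = cos²(60°) ≈ 0.250.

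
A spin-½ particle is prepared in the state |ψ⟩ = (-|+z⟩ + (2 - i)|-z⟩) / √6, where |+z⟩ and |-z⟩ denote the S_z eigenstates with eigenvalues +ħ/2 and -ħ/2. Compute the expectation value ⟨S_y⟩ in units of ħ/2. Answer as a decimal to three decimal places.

0.333

⟨σ_y⟩ = 2 Im(a* b)/(|a|²+|b|²) with a = -1, b = (2 - i).
a* b = (-2 + i), so ⟨σ_y⟩ = 2/6.
⟨S_y⟩ = (ħ/2)·⟨σ_y⟩.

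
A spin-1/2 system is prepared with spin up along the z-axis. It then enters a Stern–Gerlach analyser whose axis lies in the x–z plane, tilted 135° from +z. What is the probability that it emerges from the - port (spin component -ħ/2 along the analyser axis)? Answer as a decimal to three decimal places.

For spin-½, the probability of finding spin-up along an axis at angle θ to the initial spin direction is cos²(θ/2); spin-down is sin²(θ/2).
θ = 135°, so P = sin²(67.5°) ≈ 0.854.

0.854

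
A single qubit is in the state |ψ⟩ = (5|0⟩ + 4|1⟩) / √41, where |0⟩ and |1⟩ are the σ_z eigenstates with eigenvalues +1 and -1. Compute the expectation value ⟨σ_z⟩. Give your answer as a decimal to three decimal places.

0.220

⟨σ_z⟩ = |a|² - |b|² divided by |a|²+|b|², with a, b the |0⟩, |1⟩ amplitudes.
= (25 - 16)/41 = 9/41.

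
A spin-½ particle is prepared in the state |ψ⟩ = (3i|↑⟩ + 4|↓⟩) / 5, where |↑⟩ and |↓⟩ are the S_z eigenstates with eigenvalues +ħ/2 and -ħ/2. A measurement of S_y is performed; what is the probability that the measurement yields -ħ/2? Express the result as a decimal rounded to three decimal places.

0.980

|-y⟩ = (|↑⟩ - i|↓⟩)/√2, so ⟨-y|ψ⟩ = (7i) / (√2·5).
P = |7i|² / 50 = 49/50.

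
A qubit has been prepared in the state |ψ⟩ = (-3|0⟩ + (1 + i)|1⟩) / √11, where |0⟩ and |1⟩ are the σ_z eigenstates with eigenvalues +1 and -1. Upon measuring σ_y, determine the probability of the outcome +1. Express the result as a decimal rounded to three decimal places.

|+y⟩ = (|0⟩ + i|1⟩)/√2, so ⟨+y|ψ⟩ = (-2 - i) / (√2·√11).
P = |-2 - i|² / 22 = 5/22.

0.227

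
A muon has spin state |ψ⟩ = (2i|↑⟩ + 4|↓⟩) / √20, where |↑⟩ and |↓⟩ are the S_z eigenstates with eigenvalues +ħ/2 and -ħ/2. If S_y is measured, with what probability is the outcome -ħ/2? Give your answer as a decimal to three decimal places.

0.900

|-y⟩ = (|↑⟩ - i|↓⟩)/√2, so ⟨-y|ψ⟩ = (6i) / (√2·√20).
P = |6i|² / 40 = 36/40.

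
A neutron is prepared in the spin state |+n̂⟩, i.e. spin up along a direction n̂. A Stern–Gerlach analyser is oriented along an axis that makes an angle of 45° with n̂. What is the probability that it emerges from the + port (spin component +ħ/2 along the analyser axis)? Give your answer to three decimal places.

For spin-½, the probability of finding spin-up along an axis at angle θ to the initial spin direction is cos²(θ/2); spin-down is sin²(θ/2).
θ = 45°, so P = cos²(22.5°) ≈ 0.854.

0.854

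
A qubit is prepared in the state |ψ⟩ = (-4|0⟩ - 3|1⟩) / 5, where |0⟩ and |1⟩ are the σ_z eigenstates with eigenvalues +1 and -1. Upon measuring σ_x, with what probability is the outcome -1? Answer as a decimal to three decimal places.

|-x⟩ = (|0⟩ - |1⟩)/√2, so ⟨-x|ψ⟩ = (-1) / (√2·5).
P = |-1|² / 50 = 1/50.

0.020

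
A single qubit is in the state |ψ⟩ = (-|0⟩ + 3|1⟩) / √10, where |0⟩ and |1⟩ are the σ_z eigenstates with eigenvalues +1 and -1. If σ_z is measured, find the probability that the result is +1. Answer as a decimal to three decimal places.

The +1 outcome corresponds to |0⟩. Its amplitude in |ψ⟩ is -1/√10.
P = |-1|² / 10 = 1/10.

0.100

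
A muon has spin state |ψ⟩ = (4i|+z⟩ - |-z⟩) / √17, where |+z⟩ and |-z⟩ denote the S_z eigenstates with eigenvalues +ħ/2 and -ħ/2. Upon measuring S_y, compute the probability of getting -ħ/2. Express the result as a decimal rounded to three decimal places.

0.265

|-y⟩ = (|+z⟩ - i|-z⟩)/√2, so ⟨-y|ψ⟩ = (3i) / (√2·√17).
P = |3i|² / 34 = 9/34.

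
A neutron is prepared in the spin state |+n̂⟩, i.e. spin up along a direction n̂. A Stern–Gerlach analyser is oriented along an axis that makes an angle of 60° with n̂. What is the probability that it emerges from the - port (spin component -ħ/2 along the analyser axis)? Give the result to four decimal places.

0.2500

For spin-½, the probability of finding spin-up along an axis at angle θ to the initial spin direction is cos²(θ/2); spin-down is sin²(θ/2).
θ = 60°, so P = sin²(30°) ≈ 0.2500.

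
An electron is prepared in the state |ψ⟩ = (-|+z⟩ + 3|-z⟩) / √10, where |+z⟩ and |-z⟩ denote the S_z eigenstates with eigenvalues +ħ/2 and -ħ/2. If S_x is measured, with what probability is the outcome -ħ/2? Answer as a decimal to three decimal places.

|-x⟩ = (|+z⟩ - |-z⟩)/√2, so ⟨-x|ψ⟩ = (-4) / (√2·√10).
P = |-4|² / 20 = 16/20.

0.800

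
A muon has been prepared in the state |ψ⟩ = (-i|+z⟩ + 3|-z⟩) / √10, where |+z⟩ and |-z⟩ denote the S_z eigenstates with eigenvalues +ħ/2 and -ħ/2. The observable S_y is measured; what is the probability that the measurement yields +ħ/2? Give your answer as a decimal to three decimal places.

0.800

|+y⟩ = (|+z⟩ + i|-z⟩)/√2, so ⟨+y|ψ⟩ = (-4i) / (√2·√10).
P = |-4i|² / 20 = 16/20.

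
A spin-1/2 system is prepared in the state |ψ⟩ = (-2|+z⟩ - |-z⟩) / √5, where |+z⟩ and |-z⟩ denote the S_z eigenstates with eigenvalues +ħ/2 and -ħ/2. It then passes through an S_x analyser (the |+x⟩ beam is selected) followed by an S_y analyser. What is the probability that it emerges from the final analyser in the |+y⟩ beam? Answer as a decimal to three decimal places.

0.450

First analyser (S_x): P(|+x⟩) = |⟨+x|ψ⟩|² = 9/10.
After stage 1 the state is |+x⟩; P(|+y⟩) = |⟨+y|+x⟩|² = 1/2.
Joint probability = 9/10 × 1/2 = 0.450.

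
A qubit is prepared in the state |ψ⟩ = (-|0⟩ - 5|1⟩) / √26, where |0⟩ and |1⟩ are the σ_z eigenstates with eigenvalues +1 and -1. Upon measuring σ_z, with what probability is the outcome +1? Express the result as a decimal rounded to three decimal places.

0.038

The +1 outcome corresponds to |0⟩. Its amplitude in |ψ⟩ is -1/√26.
P = |-1|² / 26 = 1/26.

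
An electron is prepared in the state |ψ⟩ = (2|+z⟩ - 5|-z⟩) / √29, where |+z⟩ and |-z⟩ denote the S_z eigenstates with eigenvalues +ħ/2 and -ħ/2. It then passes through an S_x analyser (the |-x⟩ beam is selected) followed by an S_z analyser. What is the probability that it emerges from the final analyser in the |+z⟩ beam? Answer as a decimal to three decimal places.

0.422

First analyser (S_x): P(|-x⟩) = |⟨-x|ψ⟩|² = 49/58.
After stage 1 the state is |-x⟩; P(|+z⟩) = |⟨+z|-x⟩|² = 1/2.
Joint probability = 49/58 × 1/2 = 0.422.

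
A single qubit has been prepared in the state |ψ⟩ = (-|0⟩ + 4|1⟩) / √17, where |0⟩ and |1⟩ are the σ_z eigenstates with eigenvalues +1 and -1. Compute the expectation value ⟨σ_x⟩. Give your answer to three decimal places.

⟨σ_x⟩ = 2 Re(a* b)/(|a|²+|b|²) with a = -1, b = 4.
a* b = -4, so ⟨σ_x⟩ = -8/17.

-0.471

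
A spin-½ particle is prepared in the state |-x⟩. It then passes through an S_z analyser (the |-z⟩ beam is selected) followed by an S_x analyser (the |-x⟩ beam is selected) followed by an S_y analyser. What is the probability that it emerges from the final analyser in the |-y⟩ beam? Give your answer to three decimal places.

0.125

First analyser (S_z): from |-x⟩, P(|-z⟩) = 1/2.
After stage 1 the state is |-z⟩; P(|-x⟩) = |⟨-x|-z⟩|² = 1/2.
After stage 2 the state is |-x⟩; P(|-y⟩) = |⟨-y|-x⟩|² = 1/2.
Joint probability = 1/2 × 1/2 × 1/2 = 0.125.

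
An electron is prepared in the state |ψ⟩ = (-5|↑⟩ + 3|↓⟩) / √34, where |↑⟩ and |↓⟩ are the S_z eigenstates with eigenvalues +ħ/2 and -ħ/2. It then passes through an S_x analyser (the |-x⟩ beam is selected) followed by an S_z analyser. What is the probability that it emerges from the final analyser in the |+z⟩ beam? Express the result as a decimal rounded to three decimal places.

First analyser (S_x): P(|-x⟩) = |⟨-x|ψ⟩|² = 64/68.
After stage 1 the state is |-x⟩; P(|+z⟩) = |⟨+z|-x⟩|² = 1/2.
Joint probability = 64/68 × 1/2 = 0.471.

0.471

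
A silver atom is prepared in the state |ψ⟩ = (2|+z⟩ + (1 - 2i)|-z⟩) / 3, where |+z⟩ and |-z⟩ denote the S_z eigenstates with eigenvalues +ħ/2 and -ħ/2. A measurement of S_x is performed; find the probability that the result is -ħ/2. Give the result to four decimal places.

|-x⟩ = (|+z⟩ - |-z⟩)/√2, so ⟨-x|ψ⟩ = (1 + 2i) / (√2·3).
P = |1 + 2i|² / 18 = 5/18.

0.2778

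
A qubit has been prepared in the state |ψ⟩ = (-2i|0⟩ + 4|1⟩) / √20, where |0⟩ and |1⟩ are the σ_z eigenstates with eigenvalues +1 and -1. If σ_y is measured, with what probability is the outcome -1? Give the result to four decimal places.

0.1000

|-y⟩ = (|0⟩ - i|1⟩)/√2, so ⟨-y|ψ⟩ = (2i) / (√2·√20).
P = |2i|² / 40 = 4/40.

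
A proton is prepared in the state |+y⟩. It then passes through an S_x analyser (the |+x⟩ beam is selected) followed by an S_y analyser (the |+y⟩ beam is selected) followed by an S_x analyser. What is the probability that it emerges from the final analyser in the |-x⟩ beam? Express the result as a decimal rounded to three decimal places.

First analyser (S_x): from |+y⟩, P(|+x⟩) = 1/2.
After stage 1 the state is |+x⟩; P(|+y⟩) = |⟨+y|+x⟩|² = 1/2.
After stage 2 the state is |+y⟩; P(|-x⟩) = |⟨-x|+y⟩|² = 1/2.
Joint probability = 1/2 × 1/2 × 1/2 = 0.125.

0.125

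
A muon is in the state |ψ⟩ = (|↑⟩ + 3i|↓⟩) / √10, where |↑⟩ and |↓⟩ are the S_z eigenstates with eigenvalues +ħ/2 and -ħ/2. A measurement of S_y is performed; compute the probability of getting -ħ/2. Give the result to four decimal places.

|-y⟩ = (|↑⟩ - i|↓⟩)/√2, so ⟨-y|ψ⟩ = (-2) / (√2·√10).
P = |-2|² / 20 = 4/20.

0.2000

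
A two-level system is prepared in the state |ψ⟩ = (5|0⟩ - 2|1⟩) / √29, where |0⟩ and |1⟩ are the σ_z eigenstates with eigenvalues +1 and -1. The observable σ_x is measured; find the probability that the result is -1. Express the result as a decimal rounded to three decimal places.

|-x⟩ = (|0⟩ - |1⟩)/√2, so ⟨-x|ψ⟩ = (7) / (√2·√29).
P = |7|² / 58 = 49/58.

0.845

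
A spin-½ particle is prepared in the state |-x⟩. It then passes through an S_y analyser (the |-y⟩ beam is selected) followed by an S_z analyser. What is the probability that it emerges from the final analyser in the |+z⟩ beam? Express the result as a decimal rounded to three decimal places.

0.250

First analyser (S_y): from |-x⟩, P(|-y⟩) = 1/2.
After stage 1 the state is |-y⟩; P(|+z⟩) = |⟨+z|-y⟩|² = 1/2.
Joint probability = 1/2 × 1/2 = 0.250.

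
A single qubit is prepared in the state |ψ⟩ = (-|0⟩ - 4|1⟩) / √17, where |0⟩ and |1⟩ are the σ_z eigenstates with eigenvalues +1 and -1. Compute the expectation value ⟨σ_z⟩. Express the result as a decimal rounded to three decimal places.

-0.882

⟨σ_z⟩ = |a|² - |b|² divided by |a|²+|b|², with a, b the |0⟩, |1⟩ amplitudes.
= (1 - 16)/17 = -15/17.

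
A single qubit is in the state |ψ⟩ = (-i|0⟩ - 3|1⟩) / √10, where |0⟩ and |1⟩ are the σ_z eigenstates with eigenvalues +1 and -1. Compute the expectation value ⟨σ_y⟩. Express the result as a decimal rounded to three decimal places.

-0.600

⟨σ_y⟩ = 2 Im(a* b)/(|a|²+|b|²) with a = -i, b = -3.
a* b = -3i, so ⟨σ_y⟩ = -6/10.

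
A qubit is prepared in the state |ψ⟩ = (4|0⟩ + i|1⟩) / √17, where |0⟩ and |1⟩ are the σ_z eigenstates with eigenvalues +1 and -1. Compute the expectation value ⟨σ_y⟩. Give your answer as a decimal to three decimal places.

⟨σ_y⟩ = 2 Im(a* b)/(|a|²+|b|²) with a = 4, b = i.
a* b = 4i, so ⟨σ_y⟩ = 8/17.

0.471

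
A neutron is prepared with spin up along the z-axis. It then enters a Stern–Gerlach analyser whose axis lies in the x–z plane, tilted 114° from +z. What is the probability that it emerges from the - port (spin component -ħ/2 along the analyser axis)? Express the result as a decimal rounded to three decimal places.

0.703

For spin-½, the probability of finding spin-up along an axis at angle θ to the initial spin direction is cos²(θ/2); spin-down is sin²(θ/2).
θ = 114°, so P = sin²(57°) ≈ 0.703.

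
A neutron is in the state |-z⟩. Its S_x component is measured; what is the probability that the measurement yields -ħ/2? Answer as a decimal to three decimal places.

0.500

In the S_z basis, |-z⟩ = |↓⟩ and |-x⟩ = (|↑⟩ - |↓⟩)/√2.
|⟨-x|-z⟩|² = 1/2.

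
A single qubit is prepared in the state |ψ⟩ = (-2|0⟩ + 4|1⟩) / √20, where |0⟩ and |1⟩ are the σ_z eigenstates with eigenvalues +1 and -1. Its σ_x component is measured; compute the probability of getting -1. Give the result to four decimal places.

0.9000

|-x⟩ = (|0⟩ - |1⟩)/√2, so ⟨-x|ψ⟩ = (-6) / (√2·√20).
P = |-6|² / 40 = 36/40.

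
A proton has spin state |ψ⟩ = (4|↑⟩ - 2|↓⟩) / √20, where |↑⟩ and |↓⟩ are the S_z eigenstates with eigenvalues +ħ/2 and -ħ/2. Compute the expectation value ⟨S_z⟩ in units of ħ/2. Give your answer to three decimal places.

0.600

⟨σ_z⟩ = |a|² - |b|² divided by |a|²+|b|², with a, b the |↑⟩, |↓⟩ amplitudes.
= (16 - 4)/20 = 12/20.
⟨S_z⟩ = (ħ/2)·⟨σ_z⟩.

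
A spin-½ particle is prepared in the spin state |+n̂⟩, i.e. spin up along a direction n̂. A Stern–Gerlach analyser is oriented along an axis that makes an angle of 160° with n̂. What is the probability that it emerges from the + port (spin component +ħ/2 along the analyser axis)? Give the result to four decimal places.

0.0302

For spin-½, the probability of finding spin-up along an axis at angle θ to the initial spin direction is cos²(θ/2); spin-down is sin²(θ/2).
θ = 160°, so P = cos²(80°) ≈ 0.0302.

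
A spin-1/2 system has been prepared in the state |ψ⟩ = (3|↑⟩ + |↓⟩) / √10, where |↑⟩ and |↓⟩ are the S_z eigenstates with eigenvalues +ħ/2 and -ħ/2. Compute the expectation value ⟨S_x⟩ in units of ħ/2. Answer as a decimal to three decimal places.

⟨σ_x⟩ = 2 Re(a* b)/(|a|²+|b|²) with a = 3, b = 1.
a* b = 3, so ⟨σ_x⟩ = 6/10.
⟨S_x⟩ = (ħ/2)·⟨σ_x⟩.

0.600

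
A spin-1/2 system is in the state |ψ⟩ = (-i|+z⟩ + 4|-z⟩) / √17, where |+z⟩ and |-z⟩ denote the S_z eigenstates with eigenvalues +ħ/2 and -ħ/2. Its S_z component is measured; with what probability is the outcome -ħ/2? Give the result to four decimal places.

0.9412

The -ħ/2 outcome corresponds to |-z⟩. Its amplitude in |ψ⟩ is 4/√17.
P = |4|² / 17 = 16/17.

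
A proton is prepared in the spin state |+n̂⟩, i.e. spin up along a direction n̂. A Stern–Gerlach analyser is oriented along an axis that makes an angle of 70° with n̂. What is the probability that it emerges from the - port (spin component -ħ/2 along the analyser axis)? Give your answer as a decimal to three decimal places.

For spin-½, the probability of finding spin-up along an axis at angle θ to the initial spin direction is cos²(θ/2); spin-down is sin²(θ/2).
θ = 70°, so P = sin²(35°) ≈ 0.329.

0.329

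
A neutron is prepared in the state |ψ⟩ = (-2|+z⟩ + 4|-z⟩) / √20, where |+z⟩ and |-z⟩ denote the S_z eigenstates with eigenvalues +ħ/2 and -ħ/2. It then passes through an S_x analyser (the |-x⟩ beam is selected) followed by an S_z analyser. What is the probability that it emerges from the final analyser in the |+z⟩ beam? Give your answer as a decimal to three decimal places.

0.450

First analyser (S_x): P(|-x⟩) = |⟨-x|ψ⟩|² = 36/40.
After stage 1 the state is |-x⟩; P(|+z⟩) = |⟨+z|-x⟩|² = 1/2.
Joint probability = 36/40 × 1/2 = 0.450.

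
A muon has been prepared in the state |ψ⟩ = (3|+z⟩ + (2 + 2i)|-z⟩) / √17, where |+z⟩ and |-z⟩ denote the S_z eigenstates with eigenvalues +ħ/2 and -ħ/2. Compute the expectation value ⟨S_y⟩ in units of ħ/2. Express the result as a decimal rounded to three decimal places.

⟨σ_y⟩ = 2 Im(a* b)/(|a|²+|b|²) with a = 3, b = (2 + 2i).
a* b = (6 + 6i), so ⟨σ_y⟩ = 12/17.
⟨S_y⟩ = (ħ/2)·⟨σ_y⟩.

0.706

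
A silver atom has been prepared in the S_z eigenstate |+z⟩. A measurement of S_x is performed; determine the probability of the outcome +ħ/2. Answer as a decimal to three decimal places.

0.500

In the S_z basis, |+z⟩ = |↑⟩ and |+x⟩ = (|↑⟩ + |↓⟩)/√2.
|⟨+x|+z⟩|² = 1/2.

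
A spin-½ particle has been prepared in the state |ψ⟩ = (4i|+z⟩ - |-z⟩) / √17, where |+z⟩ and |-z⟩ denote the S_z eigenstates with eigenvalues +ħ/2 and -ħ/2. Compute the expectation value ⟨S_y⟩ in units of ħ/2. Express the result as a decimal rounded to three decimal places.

0.471

⟨σ_y⟩ = 2 Im(a* b)/(|a|²+|b|²) with a = 4i, b = -1.
a* b = 4i, so ⟨σ_y⟩ = 8/17.
⟨S_y⟩ = (ħ/2)·⟨σ_y⟩.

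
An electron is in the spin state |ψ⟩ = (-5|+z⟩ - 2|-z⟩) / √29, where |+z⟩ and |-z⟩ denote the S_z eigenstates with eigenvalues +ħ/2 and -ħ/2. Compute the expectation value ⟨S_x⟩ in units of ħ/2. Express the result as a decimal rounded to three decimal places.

⟨σ_x⟩ = 2 Re(a* b)/(|a|²+|b|²) with a = -5, b = -2.
a* b = 10, so ⟨σ_x⟩ = 20/29.
⟨S_x⟩ = (ħ/2)·⟨σ_x⟩.

0.690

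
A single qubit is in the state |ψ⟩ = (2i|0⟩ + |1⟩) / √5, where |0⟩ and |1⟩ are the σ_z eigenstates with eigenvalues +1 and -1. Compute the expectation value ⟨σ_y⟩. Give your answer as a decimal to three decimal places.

-0.800

⟨σ_y⟩ = 2 Im(a* b)/(|a|²+|b|²) with a = 2i, b = 1.
a* b = -2i, so ⟨σ_y⟩ = -4/5.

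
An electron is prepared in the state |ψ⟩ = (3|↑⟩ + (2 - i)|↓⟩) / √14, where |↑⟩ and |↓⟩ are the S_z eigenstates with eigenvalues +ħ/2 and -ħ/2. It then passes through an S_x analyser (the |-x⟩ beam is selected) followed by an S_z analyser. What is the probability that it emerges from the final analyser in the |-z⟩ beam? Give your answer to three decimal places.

First analyser (S_x): P(|-x⟩) = |⟨-x|ψ⟩|² = 2/28.
After stage 1 the state is |-x⟩; P(|-z⟩) = |⟨-z|-x⟩|² = 1/2.
Joint probability = 2/28 × 1/2 = 0.036.

0.036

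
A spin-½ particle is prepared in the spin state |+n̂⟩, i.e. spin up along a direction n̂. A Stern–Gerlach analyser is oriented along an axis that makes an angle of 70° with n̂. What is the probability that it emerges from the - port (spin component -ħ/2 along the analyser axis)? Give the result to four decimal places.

For spin-½, the probability of finding spin-up along an axis at angle θ to the initial spin direction is cos²(θ/2); spin-down is sin²(θ/2).
θ = 70°, so P = sin²(35°) ≈ 0.3290.

0.3290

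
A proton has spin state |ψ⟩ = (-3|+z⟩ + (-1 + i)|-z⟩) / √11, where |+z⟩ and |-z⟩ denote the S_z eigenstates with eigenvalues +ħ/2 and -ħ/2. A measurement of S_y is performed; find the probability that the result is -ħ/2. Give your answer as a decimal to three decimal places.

|-y⟩ = (|+z⟩ - i|-z⟩)/√2, so ⟨-y|ψ⟩ = (-4 - i) / (√2·√11).
P = |-4 - i|² / 22 = 17/22.

0.773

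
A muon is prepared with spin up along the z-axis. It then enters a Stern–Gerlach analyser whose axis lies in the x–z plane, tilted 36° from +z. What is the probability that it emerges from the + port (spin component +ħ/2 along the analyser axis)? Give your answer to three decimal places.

For spin-½, the probability of finding spin-up along an axis at angle θ to the initial spin direction is cos²(θ/2); spin-down is sin²(θ/2).
θ = 36°, so P = cos²(18°) ≈ 0.905.

0.905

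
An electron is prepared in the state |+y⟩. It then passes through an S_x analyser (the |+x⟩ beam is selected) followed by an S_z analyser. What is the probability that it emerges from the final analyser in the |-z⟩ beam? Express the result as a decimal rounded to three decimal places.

0.250

First analyser (S_x): from |+y⟩, P(|+x⟩) = 1/2.
After stage 1 the state is |+x⟩; P(|-z⟩) = |⟨-z|+x⟩|² = 1/2.
Joint probability = 1/2 × 1/2 = 0.250.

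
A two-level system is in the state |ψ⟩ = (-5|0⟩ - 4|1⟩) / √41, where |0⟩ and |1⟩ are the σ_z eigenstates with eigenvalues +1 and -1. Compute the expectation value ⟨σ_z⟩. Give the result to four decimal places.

⟨σ_z⟩ = |a|² - |b|² divided by |a|²+|b|², with a, b the |0⟩, |1⟩ amplitudes.
= (25 - 16)/41 = 9/41.

0.2195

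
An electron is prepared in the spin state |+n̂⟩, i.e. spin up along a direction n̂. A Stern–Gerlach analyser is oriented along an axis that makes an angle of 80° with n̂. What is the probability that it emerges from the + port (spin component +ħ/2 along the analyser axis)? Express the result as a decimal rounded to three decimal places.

0.587

For spin-½, the probability of finding spin-up along an axis at angle θ to the initial spin direction is cos²(θ/2); spin-down is sin²(θ/2).
θ = 80°, so P = cos²(40°) ≈ 0.587.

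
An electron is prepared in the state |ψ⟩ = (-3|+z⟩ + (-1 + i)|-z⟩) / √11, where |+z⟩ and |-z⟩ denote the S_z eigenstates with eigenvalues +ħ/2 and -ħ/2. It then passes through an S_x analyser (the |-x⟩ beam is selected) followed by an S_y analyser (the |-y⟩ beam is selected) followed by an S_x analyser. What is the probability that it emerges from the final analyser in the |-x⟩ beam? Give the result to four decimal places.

0.0568

First analyser (S_x): P(|-x⟩) = |⟨-x|ψ⟩|² = 5/22.
After stage 1 the state is |-x⟩; P(|-y⟩) = |⟨-y|-x⟩|² = 1/2.
After stage 2 the state is |-y⟩; P(|-x⟩) = |⟨-x|-y⟩|² = 1/2.
Joint probability = 5/22 × 1/2 × 1/2 = 0.0568.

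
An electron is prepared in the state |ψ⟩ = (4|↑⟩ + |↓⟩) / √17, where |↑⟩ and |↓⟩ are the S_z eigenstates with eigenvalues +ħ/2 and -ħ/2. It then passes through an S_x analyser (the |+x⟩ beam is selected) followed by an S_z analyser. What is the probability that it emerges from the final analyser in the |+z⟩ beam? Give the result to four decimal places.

0.3676

First analyser (S_x): P(|+x⟩) = |⟨+x|ψ⟩|² = 25/34.
After stage 1 the state is |+x⟩; P(|+z⟩) = |⟨+z|+x⟩|² = 1/2.
Joint probability = 25/34 × 1/2 = 0.3676.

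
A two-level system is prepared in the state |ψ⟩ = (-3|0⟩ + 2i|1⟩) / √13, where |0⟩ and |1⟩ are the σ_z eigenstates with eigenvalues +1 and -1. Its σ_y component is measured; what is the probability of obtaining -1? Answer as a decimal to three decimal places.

|-y⟩ = (|0⟩ - i|1⟩)/√2, so ⟨-y|ψ⟩ = (-5) / (√2·√13).
P = |-5|² / 26 = 25/26.

0.962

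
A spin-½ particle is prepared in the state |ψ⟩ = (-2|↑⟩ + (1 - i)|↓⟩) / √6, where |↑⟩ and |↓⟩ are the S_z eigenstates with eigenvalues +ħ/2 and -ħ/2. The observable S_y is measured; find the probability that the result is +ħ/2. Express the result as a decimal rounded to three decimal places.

|+y⟩ = (|↑⟩ + i|↓⟩)/√2, so ⟨+y|ψ⟩ = (-3 - i) / (√2·√6).
P = |-3 - i|² / 12 = 10/12.

0.833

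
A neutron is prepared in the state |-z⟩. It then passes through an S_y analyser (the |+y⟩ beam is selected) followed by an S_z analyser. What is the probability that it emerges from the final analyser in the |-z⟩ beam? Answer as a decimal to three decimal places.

0.250

First analyser (S_y): from |-z⟩, P(|+y⟩) = 1/2.
After stage 1 the state is |+y⟩; P(|-z⟩) = |⟨-z|+y⟩|² = 1/2.
Joint probability = 1/2 × 1/2 = 0.250.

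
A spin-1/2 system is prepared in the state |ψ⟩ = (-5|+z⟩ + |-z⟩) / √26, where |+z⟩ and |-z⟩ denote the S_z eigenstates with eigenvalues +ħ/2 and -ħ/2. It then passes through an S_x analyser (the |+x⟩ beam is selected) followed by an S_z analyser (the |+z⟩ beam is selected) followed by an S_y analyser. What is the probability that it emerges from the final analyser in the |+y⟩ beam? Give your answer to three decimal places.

0.077

First analyser (S_x): P(|+x⟩) = |⟨+x|ψ⟩|² = 16/52.
After stage 1 the state is |+x⟩; P(|+z⟩) = |⟨+z|+x⟩|² = 1/2.
After stage 2 the state is |+z⟩; P(|+y⟩) = |⟨+y|+z⟩|² = 1/2.
Joint probability = 16/52 × 1/2 × 1/2 = 0.077.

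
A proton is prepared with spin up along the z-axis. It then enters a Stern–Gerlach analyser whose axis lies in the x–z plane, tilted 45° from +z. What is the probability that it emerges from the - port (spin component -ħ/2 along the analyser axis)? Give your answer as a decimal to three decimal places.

For spin-½, the probability of finding spin-up along an axis at angle θ to the initial spin direction is cos²(θ/2); spin-down is sin²(θ/2).
θ = 45°, so P = sin²(22.5°) ≈ 0.146.

0.146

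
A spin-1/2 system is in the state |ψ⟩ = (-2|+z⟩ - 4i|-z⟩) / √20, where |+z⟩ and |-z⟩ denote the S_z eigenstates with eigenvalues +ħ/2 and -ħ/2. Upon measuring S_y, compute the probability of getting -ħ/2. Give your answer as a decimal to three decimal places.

|-y⟩ = (|+z⟩ - i|-z⟩)/√2, so ⟨-y|ψ⟩ = (2) / (√2·√20).
P = |2|² / 40 = 4/40.

0.100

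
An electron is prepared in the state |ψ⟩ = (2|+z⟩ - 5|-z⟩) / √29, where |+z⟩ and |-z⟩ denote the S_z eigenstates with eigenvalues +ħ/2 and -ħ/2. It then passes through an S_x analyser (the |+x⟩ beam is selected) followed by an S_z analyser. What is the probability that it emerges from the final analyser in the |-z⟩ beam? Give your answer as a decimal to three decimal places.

First analyser (S_x): P(|+x⟩) = |⟨+x|ψ⟩|² = 9/58.
After stage 1 the state is |+x⟩; P(|-z⟩) = |⟨-z|+x⟩|² = 1/2.
Joint probability = 9/58 × 1/2 = 0.078.

0.078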